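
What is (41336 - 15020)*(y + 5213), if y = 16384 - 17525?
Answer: 107158752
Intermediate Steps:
y = -1141
(41336 - 15020)*(y + 5213) = (41336 - 15020)*(-1141 + 5213) = 26316*4072 = 107158752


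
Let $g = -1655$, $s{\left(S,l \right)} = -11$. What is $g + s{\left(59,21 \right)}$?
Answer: $-1666$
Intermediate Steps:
$g + s{\left(59,21 \right)} = -1655 - 11 = -1666$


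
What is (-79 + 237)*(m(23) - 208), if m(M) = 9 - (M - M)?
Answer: -31442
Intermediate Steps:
m(M) = 9 (m(M) = 9 - 1*0 = 9 + 0 = 9)
(-79 + 237)*(m(23) - 208) = (-79 + 237)*(9 - 208) = 158*(-199) = -31442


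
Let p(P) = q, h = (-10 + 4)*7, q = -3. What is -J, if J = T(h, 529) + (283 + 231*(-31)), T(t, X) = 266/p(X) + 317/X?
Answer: 11055149/1587 ≈ 6966.1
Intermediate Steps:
h = -42 (h = -6*7 = -42)
p(P) = -3
T(t, X) = -266/3 + 317/X (T(t, X) = 266/(-3) + 317/X = 266*(-1/3) + 317/X = -266/3 + 317/X)
J = -11055149/1587 (J = (-266/3 + 317/529) + (283 + 231*(-31)) = (-266/3 + 317*(1/529)) + (283 - 7161) = (-266/3 + 317/529) - 6878 = -139763/1587 - 6878 = -11055149/1587 ≈ -6966.1)
-J = -1*(-11055149/1587) = 11055149/1587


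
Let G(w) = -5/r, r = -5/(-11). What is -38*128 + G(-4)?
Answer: -4875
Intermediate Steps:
r = 5/11 (r = -5*(-1/11) = 5/11 ≈ 0.45455)
G(w) = -11 (G(w) = -5/5/11 = -5*11/5 = -11)
-38*128 + G(-4) = -38*128 - 11 = -4864 - 11 = -4875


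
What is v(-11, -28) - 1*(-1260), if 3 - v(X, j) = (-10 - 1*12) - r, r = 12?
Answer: 1297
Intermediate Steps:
v(X, j) = 37 (v(X, j) = 3 - ((-10 - 1*12) - 1*12) = 3 - ((-10 - 12) - 12) = 3 - (-22 - 12) = 3 - 1*(-34) = 3 + 34 = 37)
v(-11, -28) - 1*(-1260) = 37 - 1*(-1260) = 37 + 1260 = 1297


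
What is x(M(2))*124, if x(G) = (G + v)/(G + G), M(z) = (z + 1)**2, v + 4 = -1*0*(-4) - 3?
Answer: 124/9 ≈ 13.778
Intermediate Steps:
v = -7 (v = -4 + (-1*0*(-4) - 3) = -4 + (0*(-4) - 3) = -4 + (0 - 3) = -4 - 3 = -7)
M(z) = (1 + z)**2
x(G) = (-7 + G)/(2*G) (x(G) = (G - 7)/(G + G) = (-7 + G)/((2*G)) = (-7 + G)*(1/(2*G)) = (-7 + G)/(2*G))
x(M(2))*124 = ((-7 + (1 + 2)**2)/(2*((1 + 2)**2)))*124 = ((-7 + 3**2)/(2*(3**2)))*124 = ((1/2)*(-7 + 9)/9)*124 = ((1/2)*(1/9)*2)*124 = (1/9)*124 = 124/9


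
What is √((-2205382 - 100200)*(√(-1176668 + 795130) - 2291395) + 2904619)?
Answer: √(5283001971509 - 2305582*I*√381538) ≈ 2.2985e+6 - 3.1e+2*I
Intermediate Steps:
√((-2205382 - 100200)*(√(-1176668 + 795130) - 2291395) + 2904619) = √(-2305582*(√(-381538) - 2291395) + 2904619) = √(-2305582*(I*√381538 - 2291395) + 2904619) = √(-2305582*(-2291395 + I*√381538) + 2904619) = √((5282999066890 - 2305582*I*√381538) + 2904619) = √(5283001971509 - 2305582*I*√381538)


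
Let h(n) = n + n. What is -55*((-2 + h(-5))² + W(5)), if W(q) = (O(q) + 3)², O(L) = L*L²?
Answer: -909040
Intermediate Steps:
h(n) = 2*n
O(L) = L³
W(q) = (3 + q³)² (W(q) = (q³ + 3)² = (3 + q³)²)
-55*((-2 + h(-5))² + W(5)) = -55*((-2 + 2*(-5))² + (3 + 5³)²) = -55*((-2 - 10)² + (3 + 125)²) = -55*((-12)² + 128²) = -55*(144 + 16384) = -55*16528 = -909040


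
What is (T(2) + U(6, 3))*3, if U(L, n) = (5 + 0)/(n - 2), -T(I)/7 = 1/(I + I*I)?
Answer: 23/2 ≈ 11.500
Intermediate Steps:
T(I) = -7/(I + I**2) (T(I) = -7/(I + I*I) = -7/(I + I**2))
U(L, n) = 5/(-2 + n)
(T(2) + U(6, 3))*3 = (-7/(2*(1 + 2)) + 5/(-2 + 3))*3 = (-7*1/2/3 + 5/1)*3 = (-7*1/2*1/3 + 5*1)*3 = (-7/6 + 5)*3 = (23/6)*3 = 23/2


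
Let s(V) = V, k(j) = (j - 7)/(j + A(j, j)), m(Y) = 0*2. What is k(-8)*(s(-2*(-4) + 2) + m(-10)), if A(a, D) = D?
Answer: 75/8 ≈ 9.3750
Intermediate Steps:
m(Y) = 0
k(j) = (-7 + j)/(2*j) (k(j) = (j - 7)/(j + j) = (-7 + j)/((2*j)) = (-7 + j)*(1/(2*j)) = (-7 + j)/(2*j))
k(-8)*(s(-2*(-4) + 2) + m(-10)) = ((½)*(-7 - 8)/(-8))*((-2*(-4) + 2) + 0) = ((½)*(-⅛)*(-15))*((8 + 2) + 0) = 15*(10 + 0)/16 = (15/16)*10 = 75/8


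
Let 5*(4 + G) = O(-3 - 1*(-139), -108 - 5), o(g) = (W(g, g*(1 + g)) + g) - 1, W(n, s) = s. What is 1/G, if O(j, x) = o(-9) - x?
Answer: 1/31 ≈ 0.032258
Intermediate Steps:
o(g) = -1 + g + g*(1 + g) (o(g) = (g*(1 + g) + g) - 1 = (g + g*(1 + g)) - 1 = -1 + g + g*(1 + g))
O(j, x) = 62 - x (O(j, x) = (-1 - 9 - 9*(1 - 9)) - x = (-1 - 9 - 9*(-8)) - x = (-1 - 9 + 72) - x = 62 - x)
G = 31 (G = -4 + (62 - (-108 - 5))/5 = -4 + (62 - 1*(-113))/5 = -4 + (62 + 113)/5 = -4 + (1/5)*175 = -4 + 35 = 31)
1/G = 1/31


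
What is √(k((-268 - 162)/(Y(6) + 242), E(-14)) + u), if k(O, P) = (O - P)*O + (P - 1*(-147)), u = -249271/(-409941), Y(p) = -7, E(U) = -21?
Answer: √419488422681027/2140803 ≈ 9.5672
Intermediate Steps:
u = 249271/409941 (u = -249271*(-1/409941) = 249271/409941 ≈ 0.60807)
k(O, P) = 147 + P + O*(O - P) (k(O, P) = O*(O - P) + (P + 147) = O*(O - P) + (147 + P) = 147 + P + O*(O - P))
√(k((-268 - 162)/(Y(6) + 242), E(-14)) + u) = √((147 - 21 + ((-268 - 162)/(-7 + 242))² - 1*(-268 - 162)/(-7 + 242)*(-21)) + 249271/409941) = √((147 - 21 + (-430/235)² - 1*(-430/235)*(-21)) + 249271/409941) = √((147 - 21 + (-430*1/235)² - 1*(-430*1/235)*(-21)) + 249271/409941) = √((147 - 21 + (-86/47)² - 1*(-86/47)*(-21)) + 249271/409941) = √((147 - 21 + 7396/2209 - 1806/47) + 249271/409941) = √(200848/2209 + 249271/409941) = √(82886469607/905559669) = √419488422681027/2140803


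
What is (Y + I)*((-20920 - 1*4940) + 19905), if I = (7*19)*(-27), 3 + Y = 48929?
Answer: -269969925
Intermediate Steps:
Y = 48926 (Y = -3 + 48929 = 48926)
I = -3591 (I = 133*(-27) = -3591)
(Y + I)*((-20920 - 1*4940) + 19905) = (48926 - 3591)*((-20920 - 1*4940) + 19905) = 45335*((-20920 - 4940) + 19905) = 45335*(-25860 + 19905) = 45335*(-5955) = -269969925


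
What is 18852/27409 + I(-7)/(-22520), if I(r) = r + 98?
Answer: 422052821/617250680 ≈ 0.68376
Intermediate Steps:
I(r) = 98 + r
18852/27409 + I(-7)/(-22520) = 18852/27409 + (98 - 7)/(-22520) = 18852*(1/27409) + 91*(-1/22520) = 18852/27409 - 91/22520 = 422052821/617250680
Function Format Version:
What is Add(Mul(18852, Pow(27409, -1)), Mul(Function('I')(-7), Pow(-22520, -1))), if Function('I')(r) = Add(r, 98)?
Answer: Rational(422052821, 617250680) ≈ 0.68376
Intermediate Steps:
Function('I')(r) = Add(98, r)
Add(Mul(18852, Pow(27409, -1)), Mul(Function('I')(-7), Pow(-22520, -1))) = Add(Mul(18852, Pow(27409, -1)), Mul(Add(98, -7), Pow(-22520, -1))) = Add(Mul(18852, Rational(1, 27409)), Mul(91, Rational(-1, 22520))) = Add(Rational(18852, 27409), Rational(-91, 22520)) = Rational(422052821, 617250680)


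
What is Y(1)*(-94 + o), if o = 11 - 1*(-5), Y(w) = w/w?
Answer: -78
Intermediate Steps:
Y(w) = 1
o = 16 (o = 11 + 5 = 16)
Y(1)*(-94 + o) = 1*(-94 + 16) = 1*(-78) = -78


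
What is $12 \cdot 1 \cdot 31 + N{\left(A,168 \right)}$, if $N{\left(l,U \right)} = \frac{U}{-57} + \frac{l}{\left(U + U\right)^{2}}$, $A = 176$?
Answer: $\frac{49476881}{134064} \approx 369.05$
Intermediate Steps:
$N{\left(l,U \right)} = - \frac{U}{57} + \frac{l}{4 U^{2}}$ ($N{\left(l,U \right)} = U \left(- \frac{1}{57}\right) + \frac{l}{\left(2 U\right)^{2}} = - \frac{U}{57} + \frac{l}{4 U^{2}}$)
$12 \cdot 1 \cdot 31 + N{\left(A,168 \right)} = 12 \cdot 1 \cdot 31 + \left(\left(- \frac{1}{57}\right) 168 + \frac{1}{4} \cdot 176 \cdot \frac{1}{28224}\right) = 12 \cdot 31 - \left(\frac{56}{19} - \frac{11}{7056}\right) = 372 + \left(- \frac{56}{19} + \frac{11}{7056}\right) = 372 - \frac{394927}{134064} = \frac{49476881}{134064}$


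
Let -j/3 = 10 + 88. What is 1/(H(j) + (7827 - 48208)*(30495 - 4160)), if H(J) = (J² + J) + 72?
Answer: -1/1063347421 ≈ -9.4043e-10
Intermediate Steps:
j = -294 (j = -3*(10 + 88) = -3*98 = -294)
H(J) = 72 + J + J² (H(J) = (J + J²) + 72 = 72 + J + J²)
1/(H(j) + (7827 - 48208)*(30495 - 4160)) = 1/((72 - 294 + (-294)²) + (7827 - 48208)*(30495 - 4160)) = 1/((72 - 294 + 86436) - 40381*26335) = 1/(86214 - 1063433635) = 1/(-1063347421) = -1/1063347421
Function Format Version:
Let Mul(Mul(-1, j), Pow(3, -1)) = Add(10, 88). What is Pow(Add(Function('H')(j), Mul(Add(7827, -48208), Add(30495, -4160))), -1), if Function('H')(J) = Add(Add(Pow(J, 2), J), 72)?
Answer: Rational(-1, 1063347421) ≈ -9.4043e-10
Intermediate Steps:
j = -294 (j = Mul(-3, Add(10, 88)) = Mul(-3, 98) = -294)
Function('H')(J) = Add(72, J, Pow(J, 2)) (Function('H')(J) = Add(Add(J, Pow(J, 2)), 72) = Add(72, J, Pow(J, 2)))
Pow(Add(Function('H')(j), Mul(Add(7827, -48208), Add(30495, -4160))), -1) = Pow(Add(Add(72, -294, Pow(-294, 2)), Mul(Add(7827, -48208), Add(30495, -4160))), -1) = Pow(Add(Add(72, -294, 86436), Mul(-40381, 26335)), -1) = Pow(Add(86214, -1063433635), -1) = Pow(-1063347421, -1) = Rational(-1, 1063347421)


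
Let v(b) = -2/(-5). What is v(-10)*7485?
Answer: 2994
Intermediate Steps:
v(b) = ⅖ (v(b) = -2*(-⅕) = ⅖)
v(-10)*7485 = (⅖)*7485 = 2994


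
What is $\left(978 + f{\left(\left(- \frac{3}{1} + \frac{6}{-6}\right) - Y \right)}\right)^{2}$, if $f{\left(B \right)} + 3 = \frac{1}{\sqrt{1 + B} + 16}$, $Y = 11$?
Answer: $\frac{- 230082451 i + 30421950 \sqrt{14}}{2 \left(- 121 i + 16 \sqrt{14}\right)} \approx 9.5074 \cdot 10^{5} - 27.025 i$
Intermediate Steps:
$f{\left(B \right)} = -3 + \frac{1}{16 + \sqrt{1 + B}}$ ($f{\left(B \right)} = -3 + \frac{1}{\sqrt{1 + B} + 16} = -3 + \frac{1}{16 + \sqrt{1 + B}}$)
$\left(978 + f{\left(\left(- \frac{3}{1} + \frac{6}{-6}\right) - Y \right)}\right)^{2} = \left(978 + \frac{-47 - 3 \sqrt{1 + \left(\left(- \frac{3}{1} + \frac{6}{-6}\right) - 11\right)}}{16 + \sqrt{1 + \left(\left(- \frac{3}{1} + \frac{6}{-6}\right) - 11\right)}}\right)^{2} = \left(978 + \frac{-47 - 3 \sqrt{1 + \left(\left(\left(-3\right) 1 + 6 \left(- \frac{1}{6}\right)\right) - 11\right)}}{16 + \sqrt{1 + \left(\left(\left(-3\right) 1 + 6 \left(- \frac{1}{6}\right)\right) - 11\right)}}\right)^{2} = \left(978 + \frac{-47 - 3 \sqrt{1 - 15}}{16 + \sqrt{1 - 15}}\right)^{2} = \left(978 + \frac{-47 - 3 \sqrt{-14}}{16 + \sqrt{-14}}\right)^{2} = \left(978 + \frac{-47 - 3 i \sqrt{14}}{16 + i \sqrt{14}}\right)^{2}$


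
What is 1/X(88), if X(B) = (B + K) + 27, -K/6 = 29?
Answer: -1/59 ≈ -0.016949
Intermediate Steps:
K = -174 (K = -6*29 = -174)
X(B) = -147 + B (X(B) = (B - 174) + 27 = (-174 + B) + 27 = -147 + B)
1/X(88) = 1/(-147 + 88) = 1/(-59) = -1/59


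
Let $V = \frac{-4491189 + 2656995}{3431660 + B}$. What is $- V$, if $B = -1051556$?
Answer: $\frac{305699}{396684} \approx 0.77064$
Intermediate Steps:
$V = - \frac{305699}{396684}$ ($V = \frac{-4491189 + 2656995}{3431660 - 1051556} = - \frac{1834194}{2380104} = \left(-1834194\right) \frac{1}{2380104} = - \frac{305699}{396684} \approx -0.77064$)
$- V = \left(-1\right) \left(- \frac{305699}{396684}\right) = \frac{305699}{396684}$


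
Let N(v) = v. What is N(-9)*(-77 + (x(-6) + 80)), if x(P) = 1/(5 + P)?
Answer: -18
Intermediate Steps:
N(-9)*(-77 + (x(-6) + 80)) = -9*(-77 + (1/(5 - 6) + 80)) = -9*(-77 + (1/(-1) + 80)) = -9*(-77 + (-1 + 80)) = -9*(-77 + 79) = -9*2 = -18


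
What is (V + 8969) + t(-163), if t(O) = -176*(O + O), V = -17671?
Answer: 48674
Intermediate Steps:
t(O) = -352*O
(V + 8969) + t(-163) = (-17671 + 8969) - 352*(-163) = -8702 + 57376 = 48674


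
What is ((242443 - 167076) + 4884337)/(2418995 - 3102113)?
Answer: -2479852/341559 ≈ -7.2604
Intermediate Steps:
((242443 - 167076) + 4884337)/(2418995 - 3102113) = (75367 + 4884337)/(-683118) = 4959704*(-1/683118) = -2479852/341559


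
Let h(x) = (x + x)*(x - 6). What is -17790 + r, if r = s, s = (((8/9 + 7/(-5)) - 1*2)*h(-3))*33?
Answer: -111324/5 ≈ -22265.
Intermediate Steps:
h(x) = 2*x*(-6 + x) (h(x) = (2*x)*(-6 + x) = 2*x*(-6 + x))
s = -22374/5 (s = (((8/9 + 7/(-5)) - 1*2)*(2*(-3)*(-6 - 3)))*33 = (((8*(⅑) + 7*(-⅕)) - 2)*(2*(-3)*(-9)))*33 = (((8/9 - 7/5) - 2)*54)*33 = ((-23/45 - 2)*54)*33 = -113/45*54*33 = -678/5*33 = -22374/5 ≈ -4474.8)
r = -22374/5 ≈ -4474.8
-17790 + r = -17790 - 22374/5 = -111324/5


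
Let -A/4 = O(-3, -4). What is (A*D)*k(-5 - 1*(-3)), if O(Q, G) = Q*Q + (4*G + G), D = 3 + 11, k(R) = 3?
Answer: 1848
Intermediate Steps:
D = 14
O(Q, G) = Q² + 5*G
A = 44 (A = -4*((-3)² + 5*(-4)) = -4*(9 - 20) = -4*(-11) = 44)
(A*D)*k(-5 - 1*(-3)) = (44*14)*3 = 616*3 = 1848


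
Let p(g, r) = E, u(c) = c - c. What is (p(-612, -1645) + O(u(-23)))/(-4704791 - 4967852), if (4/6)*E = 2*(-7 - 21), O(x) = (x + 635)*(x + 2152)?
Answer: -1366436/9672643 ≈ -0.14127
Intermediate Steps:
u(c) = 0
O(x) = (635 + x)*(2152 + x)
E = -84 (E = 3*(2*(-7 - 21))/2 = 3*(2*(-28))/2 = (3/2)*(-56) = -84)
p(g, r) = -84
(p(-612, -1645) + O(u(-23)))/(-4704791 - 4967852) = (-84 + (1366520 + 0² + 2787*0))/(-4704791 - 4967852) = (-84 + (1366520 + 0 + 0))/(-9672643) = (-84 + 1366520)*(-1/9672643) = 1366436*(-1/9672643) = -1366436/9672643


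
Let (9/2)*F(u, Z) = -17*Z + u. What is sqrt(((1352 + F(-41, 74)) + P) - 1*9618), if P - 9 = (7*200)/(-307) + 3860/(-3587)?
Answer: I*sqrt(93328505351555811)/3303627 ≈ 92.473*I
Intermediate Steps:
P = 3704061/1101209 (P = 9 + ((7*200)/(-307) + 3860/(-3587)) = 9 + (1400*(-1/307) + 3860*(-1/3587)) = 9 + (-1400/307 - 3860/3587) = 9 - 6206820/1101209 = 3704061/1101209 ≈ 3.3636)
F(u, Z) = -34*Z/9 + 2*u/9 (F(u, Z) = 2*(-17*Z + u)/9 = 2*(u - 17*Z)/9 = -34*Z/9 + 2*u/9)
sqrt(((1352 + F(-41, 74)) + P) - 1*9618) = sqrt(((1352 + (-34/9*74 + (2/9)*(-41))) + 3704061/1101209) - 1*9618) = sqrt(((1352 + (-2516/9 - 82/9)) + 3704061/1101209) - 9618) = sqrt(((1352 - 866/3) + 3704061/1101209) - 9618) = sqrt((3190/3 + 3704061/1101209) - 9618) = sqrt(3523968893/3303627 - 9618) = sqrt(-28250315593/3303627) = I*sqrt(93328505351555811)/3303627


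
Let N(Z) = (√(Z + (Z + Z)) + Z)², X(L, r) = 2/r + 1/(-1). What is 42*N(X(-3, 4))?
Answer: 21*(1 - I*√6)²/2 ≈ -52.5 - 51.439*I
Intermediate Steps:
X(L, r) = -1 + 2/r (X(L, r) = 2/r + 1*(-1) = 2/r - 1 = -1 + 2/r)
N(Z) = (Z + √3*√Z)² (N(Z) = (√(Z + 2*Z) + Z)² = (√(3*Z) + Z)² = (√3*√Z + Z)² = (Z + √3*√Z)²)
42*N(X(-3, 4)) = 42*((2 - 1*4)/4 + √3*√((2 - 1*4)/4))² = 42*((2 - 4)/4 + √3*√((2 - 4)/4))² = 42*((¼)*(-2) + √3*√((¼)*(-2)))² = 42*(-½ + √3*√(-½))² = 42*(-½ + √3*(I*√2/2))² = 42*(-½ + I*√6/2)²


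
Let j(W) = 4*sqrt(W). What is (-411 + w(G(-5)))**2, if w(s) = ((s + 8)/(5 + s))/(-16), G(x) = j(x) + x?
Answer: 3460554311/20480 - 19731*I*sqrt(5)/2560 ≈ 1.6897e+5 - 17.234*I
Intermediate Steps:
G(x) = x + 4*sqrt(x) (G(x) = 4*sqrt(x) + x = x + 4*sqrt(x))
w(s) = -(8 + s)/(16*(5 + s)) (w(s) = ((8 + s)/(5 + s))*(-1/16) = -(8 + s)/(16*(5 + s)))
(-411 + w(G(-5)))**2 = (-411 + (-8 - (-5 + 4*sqrt(-5)))/(16*(5 + (-5 + 4*sqrt(-5)))))**2 = (-411 + (-8 - (-5 + 4*(I*sqrt(5))))/(16*(5 + (-5 + 4*(I*sqrt(5))))))**2 = (-411 + (-8 - (-5 + 4*I*sqrt(5)))/(16*(5 + (-5 + 4*I*sqrt(5)))))**2 = (-411 + (-8 + (5 - 4*I*sqrt(5)))/(16*((4*I*sqrt(5)))))**2 = (-411 + (-I*sqrt(5)/20)*(-3 - 4*I*sqrt(5))/16)**2 = (-411 - I*sqrt(5)*(-3 - 4*I*sqrt(5))/320)**2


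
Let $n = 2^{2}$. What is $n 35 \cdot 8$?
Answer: $1120$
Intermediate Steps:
$n = 4$
$n 35 \cdot 8 = 4 \cdot 35 \cdot 8 = 140 \cdot 8 = 1120$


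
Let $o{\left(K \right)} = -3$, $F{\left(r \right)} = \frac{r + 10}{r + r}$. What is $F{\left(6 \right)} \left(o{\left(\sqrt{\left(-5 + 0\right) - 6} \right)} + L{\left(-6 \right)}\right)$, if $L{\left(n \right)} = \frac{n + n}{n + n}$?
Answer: $- \frac{8}{3} \approx -2.6667$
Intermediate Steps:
$F{\left(r \right)} = \frac{10 + r}{2 r}$
$L{\left(n \right)} = 1$ ($L{\left(n \right)} = \frac{2 n}{2 n} = 2 n \frac{1}{2 n} = 1$)
$F{\left(6 \right)} \left(o{\left(\sqrt{\left(-5 + 0\right) - 6} \right)} + L{\left(-6 \right)}\right) = \frac{10 + 6}{2 \cdot 6} \left(-3 + 1\right) = \frac{1}{2} \cdot \frac{1}{6} \cdot 16 \left(-2\right) = \frac{4}{3} \left(-2\right) = - \frac{8}{3}$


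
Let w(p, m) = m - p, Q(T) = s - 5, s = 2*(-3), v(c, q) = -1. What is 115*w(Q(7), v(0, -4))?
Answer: 1150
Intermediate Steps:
s = -6
Q(T) = -11 (Q(T) = -6 - 5 = -11)
115*w(Q(7), v(0, -4)) = 115*(-1 - 1*(-11)) = 115*(-1 + 11) = 115*10 = 1150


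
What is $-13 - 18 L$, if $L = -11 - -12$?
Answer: $-31$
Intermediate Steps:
$L = 1$ ($L = -11 + 12 = 1$)
$-13 - 18 L = -13 - 18 = -31$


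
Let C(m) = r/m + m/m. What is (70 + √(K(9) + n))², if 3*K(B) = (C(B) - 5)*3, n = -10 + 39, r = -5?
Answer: 44320/9 + 280*√55/3 ≈ 5616.6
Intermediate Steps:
C(m) = 1 - 5/m (C(m) = -5/m + m/m = -5/m + 1 = 1 - 5/m)
n = 29
K(B) = -5 + (-5 + B)/B (K(B) = (((-5 + B)/B - 5)*3)/3 = ((-5 + (-5 + B)/B)*3)/3 = (-15 + 3*(-5 + B)/B)/3 = -5 + (-5 + B)/B)
(70 + √(K(9) + n))² = (70 + √((-4 - 5/9) + 29))² = (70 + √(-41/9 + 29))² = (70 + √(220/9))² = (70 + 2*√55/3)²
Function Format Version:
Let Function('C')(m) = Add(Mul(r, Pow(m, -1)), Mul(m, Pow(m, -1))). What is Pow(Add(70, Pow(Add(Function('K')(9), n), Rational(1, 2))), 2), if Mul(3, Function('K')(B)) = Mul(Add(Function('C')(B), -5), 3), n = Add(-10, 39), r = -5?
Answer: Add(Rational(44320, 9), Mul(Rational(280, 3), Pow(55, Rational(1, 2)))) ≈ 5616.6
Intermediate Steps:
Function('C')(m) = Add(1, Mul(-5, Pow(m, -1))) (Function('C')(m) = Add(Mul(-5, Pow(m, -1)), Mul(m, Pow(m, -1))) = Add(Mul(-5, Pow(m, -1)), 1) = Add(1, Mul(-5, Pow(m, -1))))
n = 29
Function('K')(B) = Add(-5, Mul(Pow(B, -1), Add(-5, B))) (Function('K')(B) = Mul(Rational(1, 3), Mul(Add(Mul(Pow(B, -1), Add(-5, B)), -5), 3)) = Mul(Rational(1, 3), Mul(Add(-5, Mul(Pow(B, -1), Add(-5, B))), 3)) = Mul(Rational(1, 3), Add(-15, Mul(3, Pow(B, -1), Add(-5, B)))) = Add(-5, Mul(Pow(B, -1), Add(-5, B))))
Pow(Add(70, Pow(Add(Function('K')(9), n), Rational(1, 2))), 2) = Pow(Add(70, Pow(Add(Add(-4, Mul(-5, Pow(9, -1))), 29), Rational(1, 2))), 2) = Pow(Add(70, Pow(Add(Add(-4, Mul(-5, Rational(1, 9))), 29), Rational(1, 2))), 2) = Pow(Add(70, Pow(Add(Add(-4, Rational(-5, 9)), 29), Rational(1, 2))), 2) = Pow(Add(70, Pow(Add(Rational(-41, 9), 29), Rational(1, 2))), 2) = Pow(Add(70, Pow(Rational(220, 9), Rational(1, 2))), 2) = Pow(Add(70, Mul(Rational(2, 3), Pow(55, Rational(1, 2)))), 2)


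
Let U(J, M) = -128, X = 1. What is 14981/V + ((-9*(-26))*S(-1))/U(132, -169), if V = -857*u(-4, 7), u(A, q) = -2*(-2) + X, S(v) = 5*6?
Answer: -7999567/137120 ≈ -58.340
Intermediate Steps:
S(v) = 30
u(A, q) = 5 (u(A, q) = -2*(-2) + 1 = 4 + 1 = 5)
V = -4285 (V = -857*5 = -4285)
14981/V + ((-9*(-26))*S(-1))/U(132, -169) = 14981/(-4285) + (-9*(-26)*30)/(-128) = 14981*(-1/4285) + (234*30)*(-1/128) = -14981/4285 + 7020*(-1/128) = -14981/4285 - 1755/32 = -7999567/137120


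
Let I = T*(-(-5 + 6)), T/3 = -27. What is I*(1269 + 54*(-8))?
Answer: 67797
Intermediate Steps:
T = -81 (T = 3*(-27) = -81)
I = 81 (I = -(-81)*(-5 + 6) = -(-81) = -81*(-1) = 81)
I*(1269 + 54*(-8)) = 81*(1269 + 54*(-8)) = 81*(1269 - 432) = 81*837 = 67797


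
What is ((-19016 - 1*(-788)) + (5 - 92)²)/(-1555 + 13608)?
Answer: -627/709 ≈ -0.88434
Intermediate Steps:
((-19016 - 1*(-788)) + (5 - 92)²)/(-1555 + 13608) = ((-19016 + 788) + (-87)²)/12053 = (-18228 + 7569)*(1/12053) = -10659*1/12053 = -627/709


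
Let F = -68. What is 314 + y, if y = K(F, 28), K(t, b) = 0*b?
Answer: 314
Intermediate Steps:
K(t, b) = 0
y = 0
314 + y = 314 + 0 = 314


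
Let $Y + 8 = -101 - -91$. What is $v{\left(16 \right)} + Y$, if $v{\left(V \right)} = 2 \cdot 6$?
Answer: $-6$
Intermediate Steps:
$v{\left(V \right)} = 12$
$Y = -18$ ($Y = -8 - 10 = -18$)
$v{\left(16 \right)} + Y = 12 - 18 = -6$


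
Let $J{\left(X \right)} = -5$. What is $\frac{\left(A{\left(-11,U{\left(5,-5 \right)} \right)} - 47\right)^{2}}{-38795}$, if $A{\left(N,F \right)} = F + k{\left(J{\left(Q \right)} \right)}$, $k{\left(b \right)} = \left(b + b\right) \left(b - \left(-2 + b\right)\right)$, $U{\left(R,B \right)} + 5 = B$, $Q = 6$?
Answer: $- \frac{5929}{38795} \approx -0.15283$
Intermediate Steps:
$U{\left(R,B \right)} = -5 + B$
$k{\left(b \right)} = 4 b$ ($k{\left(b \right)} = 2 b 2 = 4 b$)
$A{\left(N,F \right)} = -20 + F$ ($A{\left(N,F \right)} = F + 4 \left(-5\right) = F - 20 = -20 + F$)
$\frac{\left(A{\left(-11,U{\left(5,-5 \right)} \right)} - 47\right)^{2}}{-38795} = \frac{\left(\left(-20 - 10\right) - 47\right)^{2}}{-38795} = \left(\left(-20 - 10\right) - 47\right)^{2} \left(- \frac{1}{38795}\right) = \left(-30 - 47\right)^{2} \left(- \frac{1}{38795}\right) = \left(-77\right)^{2} \left(- \frac{1}{38795}\right) = 5929 \left(- \frac{1}{38795}\right) = - \frac{5929}{38795}$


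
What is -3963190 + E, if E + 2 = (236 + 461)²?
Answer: -3477383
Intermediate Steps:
E = 485807 (E = -2 + (236 + 461)² = -2 + 697² = -2 + 485809 = 485807)
-3963190 + E = -3963190 + 485807 = -3477383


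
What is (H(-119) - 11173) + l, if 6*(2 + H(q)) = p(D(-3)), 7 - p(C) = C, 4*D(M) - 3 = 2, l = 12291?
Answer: 26807/24 ≈ 1117.0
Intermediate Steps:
D(M) = 5/4 (D(M) = ¾ + (¼)*2 = ¾ + ½ = 5/4)
p(C) = 7 - C
H(q) = -25/24 (H(q) = -2 + (7 - 1*5/4)/6 = -2 + (7 - 5/4)/6 = -2 + (⅙)*(23/4) = -2 + 23/24 = -25/24)
(H(-119) - 11173) + l = (-25/24 - 11173) + 12291 = -268177/24 + 12291 = 26807/24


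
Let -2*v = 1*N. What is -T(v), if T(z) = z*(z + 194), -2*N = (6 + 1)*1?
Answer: -5481/16 ≈ -342.56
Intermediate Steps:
N = -7/2 (N = -(6 + 1)/2 = -7/2 ≈ -3.5000)
v = 7/4 (v = -(-7)/(2*2) = -1/2*(-7/2) = 7/4 ≈ 1.7500)
T(z) = z*(194 + z)
-T(v) = -7*(194 + 7/4)/4 = -7*783/(4*4) = -1*5481/16 = -5481/16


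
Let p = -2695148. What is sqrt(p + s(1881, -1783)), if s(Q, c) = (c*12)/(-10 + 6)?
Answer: I*sqrt(2689799) ≈ 1640.1*I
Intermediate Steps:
s(Q, c) = -3*c (s(Q, c) = (12*c)/(-4) = (12*c)*(-1/4) = -3*c)
sqrt(p + s(1881, -1783)) = sqrt(-2695148 - 3*(-1783)) = sqrt(-2695148 + 5349) = sqrt(-2689799) = I*sqrt(2689799)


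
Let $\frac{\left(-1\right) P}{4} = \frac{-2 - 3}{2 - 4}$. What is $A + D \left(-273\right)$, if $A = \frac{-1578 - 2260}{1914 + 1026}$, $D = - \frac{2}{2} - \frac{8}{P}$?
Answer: $\frac{78343}{1470} \approx 53.295$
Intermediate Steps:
$P = -10$ ($P = - 4 \frac{-2 - 3}{2 - 4} = - 4 \left(- \frac{5}{-2}\right) = - 4 \left(\left(-5\right) \left(- \frac{1}{2}\right)\right) = \left(-4\right) \frac{5}{2} = -10$)
$D = - \frac{1}{5}$ ($D = - \frac{2}{2} - \frac{8}{-10} = \left(-2\right) \frac{1}{2} - - \frac{4}{5} = -1 + \frac{4}{5} = - \frac{1}{5} \approx -0.2$)
$A = - \frac{1919}{1470}$ ($A = - \frac{3838}{2940} = \left(-3838\right) \frac{1}{2940} = - \frac{1919}{1470} \approx -1.3054$)
$A + D \left(-273\right) = - \frac{1919}{1470} - - \frac{273}{5} = - \frac{1919}{1470} + \frac{273}{5} = \frac{78343}{1470}$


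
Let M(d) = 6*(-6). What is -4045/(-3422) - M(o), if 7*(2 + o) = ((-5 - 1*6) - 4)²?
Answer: 127237/3422 ≈ 37.182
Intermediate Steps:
o = 211/7 (o = -2 + ((-5 - 1*6) - 4)²/7 = -2 + ((-5 - 6) - 4)²/7 = -2 + (-11 - 4)²/7 = -2 + (⅐)*(-15)² = -2 + (⅐)*225 = -2 + 225/7 = 211/7 ≈ 30.143)
M(d) = -36
-4045/(-3422) - M(o) = -4045/(-3422) - 1*(-36) = -4045*(-1/3422) + 36 = 4045/3422 + 36 = 127237/3422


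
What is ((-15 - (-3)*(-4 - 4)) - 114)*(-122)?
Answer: 18666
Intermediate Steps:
((-15 - (-3)*(-4 - 4)) - 114)*(-122) = ((-15 - (-3)*(-8)) - 114)*(-122) = ((-15 - 1*24) - 114)*(-122) = ((-15 - 24) - 114)*(-122) = (-39 - 114)*(-122) = -153*(-122) = 18666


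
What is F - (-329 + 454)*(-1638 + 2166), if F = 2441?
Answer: -63559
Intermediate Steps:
F - (-329 + 454)*(-1638 + 2166) = 2441 - (-329 + 454)*(-1638 + 2166) = 2441 - 125*528 = 2441 - 1*66000 = 2441 - 66000 = -63559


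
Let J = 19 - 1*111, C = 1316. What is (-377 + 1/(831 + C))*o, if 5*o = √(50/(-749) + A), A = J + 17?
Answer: -809418*I*√1684501/1608103 ≈ -653.27*I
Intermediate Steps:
J = -92 (J = 19 - 111 = -92)
A = -75 (A = -92 + 17 = -75)
o = I*√1684501/749 (o = √(50/(-749) - 75)/5 = √(50*(-1/749) - 75)/5 = √(-50/749 - 75)/5 = √(-56225/749)/5 = (5*I*√1684501/749)/5 = I*√1684501/749 ≈ 1.7328*I)
(-377 + 1/(831 + C))*o = (-377 + 1/(831 + 1316))*(I*√1684501/749) = (-377 + 1/2147)*(I*√1684501/749) = -809418*I*√1684501/1608103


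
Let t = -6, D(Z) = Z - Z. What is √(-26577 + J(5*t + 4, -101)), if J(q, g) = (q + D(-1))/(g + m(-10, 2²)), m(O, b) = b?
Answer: I*√250060471/97 ≈ 163.02*I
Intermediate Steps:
D(Z) = 0
J(q, g) = q/(4 + g) (J(q, g) = (q + 0)/(g + 2²) = q/(g + 4) = q/(4 + g))
√(-26577 + J(5*t + 4, -101)) = √(-26577 + (5*(-6) + 4)/(4 - 101)) = √(-26577 + (-30 + 4)/(-97)) = √(-26577 - 26*(-1/97)) = √(-26577 + 26/97) = √(-2577943/97) = I*√250060471/97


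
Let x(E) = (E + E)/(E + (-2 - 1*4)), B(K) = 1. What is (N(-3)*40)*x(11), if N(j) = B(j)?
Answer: 176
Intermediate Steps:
x(E) = 2*E/(-6 + E) (x(E) = (2*E)/(E + (-2 - 4)) = (2*E)/(E - 6) = (2*E)/(-6 + E) = 2*E/(-6 + E))
N(j) = 1
(N(-3)*40)*x(11) = (1*40)*(2*11/(-6 + 11)) = 40*(2*11/5) = 40*(2*11*(1/5)) = 40*(22/5) = 176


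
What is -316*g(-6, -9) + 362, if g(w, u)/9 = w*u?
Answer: -153214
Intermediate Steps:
g(w, u) = 9*u*w (g(w, u) = 9*(w*u) = 9*(u*w) = 9*u*w)
-316*g(-6, -9) + 362 = -2844*(-9)*(-6) + 362 = -316*486 + 362 = -153576 + 362 = -153214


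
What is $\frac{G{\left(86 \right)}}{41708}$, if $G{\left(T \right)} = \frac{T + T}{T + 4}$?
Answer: $\frac{43}{938430} \approx 4.5821 \cdot 10^{-5}$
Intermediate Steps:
$G{\left(T \right)} = \frac{2 T}{4 + T}$
$\frac{G{\left(86 \right)}}{41708} = \frac{2 \cdot 86 \frac{1}{4 + 86}}{41708} = 2 \cdot 86 \cdot \frac{1}{90} \cdot \frac{1}{41708} = \frac{86}{45} \cdot \frac{1}{41708} = \frac{43}{938430}$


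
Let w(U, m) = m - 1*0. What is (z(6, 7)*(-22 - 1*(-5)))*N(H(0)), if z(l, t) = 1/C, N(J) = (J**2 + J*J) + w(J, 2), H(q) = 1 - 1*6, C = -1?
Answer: 884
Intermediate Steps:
w(U, m) = m (w(U, m) = m + 0 = m)
H(q) = -5 (H(q) = 1 - 6 = -5)
N(J) = 2 + 2*J**2 (N(J) = (J**2 + J*J) + 2 = (J**2 + J**2) + 2 = 2*J**2 + 2 = 2 + 2*J**2)
z(l, t) = -1 (z(l, t) = 1/(-1) = -1)
(z(6, 7)*(-22 - 1*(-5)))*N(H(0)) = (-(-22 - 1*(-5)))*(2 + 2*(-5)**2) = (-(-22 + 5))*(2 + 2*25) = (-1*(-17))*(2 + 50) = 17*52 = 884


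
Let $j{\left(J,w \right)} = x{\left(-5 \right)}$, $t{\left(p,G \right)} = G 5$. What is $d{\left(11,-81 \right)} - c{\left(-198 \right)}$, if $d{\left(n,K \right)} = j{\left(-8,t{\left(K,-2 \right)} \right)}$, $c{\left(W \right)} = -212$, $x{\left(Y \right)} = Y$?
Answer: $207$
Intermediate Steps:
$t{\left(p,G \right)} = 5 G$
$j{\left(J,w \right)} = -5$
$d{\left(n,K \right)} = -5$
$d{\left(11,-81 \right)} - c{\left(-198 \right)} = -5 - -212 = -5 + 212 = 207$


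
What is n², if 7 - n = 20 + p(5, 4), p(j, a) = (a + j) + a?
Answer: 676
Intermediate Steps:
p(j, a) = j + 2*a
n = -26 (n = 7 - (20 + (5 + 2*4)) = 7 - (20 + (5 + 8)) = 7 - (20 + 13) = 7 - 1*33 = 7 - 33 = -26)
n² = (-26)² = 676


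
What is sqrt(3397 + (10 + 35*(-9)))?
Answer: 2*sqrt(773) ≈ 55.606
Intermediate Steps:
sqrt(3397 + (10 + 35*(-9))) = sqrt(3397 + (10 - 315)) = sqrt(3397 - 305) = sqrt(3092) = 2*sqrt(773)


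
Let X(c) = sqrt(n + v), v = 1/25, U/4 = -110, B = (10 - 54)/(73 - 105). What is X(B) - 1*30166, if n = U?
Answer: -30166 + I*sqrt(10999)/5 ≈ -30166.0 + 20.975*I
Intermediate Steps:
B = 11/8 (B = -44/(-32) = -44*(-1/32) = 11/8 ≈ 1.3750)
U = -440 (U = 4*(-110) = -440)
v = 1/25 ≈ 0.040000
n = -440
X(c) = I*sqrt(10999)/5 (X(c) = sqrt(-440 + 1/25) = sqrt(-10999/25) = I*sqrt(10999)/5)
X(B) - 1*30166 = I*sqrt(10999)/5 - 1*30166 = I*sqrt(10999)/5 - 30166 = -30166 + I*sqrt(10999)/5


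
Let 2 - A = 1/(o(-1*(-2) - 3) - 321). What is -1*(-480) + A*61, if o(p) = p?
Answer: 193905/322 ≈ 602.19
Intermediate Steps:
A = 645/322 (A = 2 - 1/((-1*(-2) - 3) - 321) = 2 - 1/((2 - 3) - 321) = 2 - 1/(-1 - 321) = 2 - 1/(-322) = 2 - 1*(-1/322) = 2 + 1/322 = 645/322 ≈ 2.0031)
-1*(-480) + A*61 = -1*(-480) + (645/322)*61 = 480 + 39345/322 = 193905/322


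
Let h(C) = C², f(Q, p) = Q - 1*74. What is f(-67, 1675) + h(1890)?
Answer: 3571959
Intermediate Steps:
f(Q, p) = -74 + Q (f(Q, p) = Q - 74 = -74 + Q)
f(-67, 1675) + h(1890) = (-74 - 67) + 1890² = -141 + 3572100 = 3571959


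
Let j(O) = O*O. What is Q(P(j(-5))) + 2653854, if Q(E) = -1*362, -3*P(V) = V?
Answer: 2653492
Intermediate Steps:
j(O) = O²
P(V) = -V/3
Q(E) = -362
Q(P(j(-5))) + 2653854 = -362 + 2653854 = 2653492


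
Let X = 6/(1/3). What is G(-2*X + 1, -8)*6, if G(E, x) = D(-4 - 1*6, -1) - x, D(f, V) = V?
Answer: 42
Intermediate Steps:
X = 18 (X = 6/(1/3) = 6*3 = 18)
G(E, x) = -1 - x
G(-2*X + 1, -8)*6 = (-1 - 1*(-8))*6 = (-1 + 8)*6 = 7*6 = 42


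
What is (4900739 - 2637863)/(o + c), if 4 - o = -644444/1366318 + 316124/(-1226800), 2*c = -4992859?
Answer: -158042929696867600/174354354600919607 ≈ -0.90645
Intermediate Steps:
c = -4992859/2 (c = (½)*(-4992859) = -4992859/2 ≈ -2.4964e+6)
o = 990915687529/209524865300 (o = 4 - (-644444/1366318 + 316124/(-1226800)) = 4 - (-644444*1/1366318 + 316124*(-1/1226800)) = 4 - (-322222/683159 - 79031/306700) = 4 - 1*(-152816226329/209524865300) = 4 + 152816226329/209524865300 = 990915687529/209524865300 ≈ 4.7293)
(4900739 - 2637863)/(o + c) = (4900739 - 2637863)/(990915687529/209524865300 - 4992859/2) = 2262876/(-523063063802758821/209524865300) = 2262876*(-209524865300/523063063802758821) = -158042929696867600/174354354600919607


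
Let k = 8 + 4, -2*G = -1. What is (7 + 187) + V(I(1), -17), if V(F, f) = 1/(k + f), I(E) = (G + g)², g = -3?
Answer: 969/5 ≈ 193.80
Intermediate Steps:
G = ½ (G = -½*(-1) = ½ ≈ 0.50000)
I(E) = 25/4 (I(E) = (½ - 3)² = (-5/2)² = 25/4)
k = 12
V(F, f) = 1/(12 + f)
(7 + 187) + V(I(1), -17) = (7 + 187) + 1/(12 - 17) = 194 + 1/(-5) = 194 - ⅕ = 969/5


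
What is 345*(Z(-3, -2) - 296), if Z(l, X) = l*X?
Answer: -100050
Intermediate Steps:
Z(l, X) = X*l
345*(Z(-3, -2) - 296) = 345*(-2*(-3) - 296) = 345*(6 - 296) = 345*(-290) = -100050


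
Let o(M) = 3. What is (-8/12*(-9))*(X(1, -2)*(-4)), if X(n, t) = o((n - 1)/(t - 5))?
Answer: -72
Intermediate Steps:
X(n, t) = 3
(-8/12*(-9))*(X(1, -2)*(-4)) = (-8/12*(-9))*(3*(-4)) = (-8*1/12*(-9))*(-12) = -2/3*(-9)*(-12) = 6*(-12) = -72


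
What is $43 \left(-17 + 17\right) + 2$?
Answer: $2$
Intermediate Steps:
$43 \left(-17 + 17\right) + 2 = 43 \cdot 0 + 2 = 0 + 2 = 2$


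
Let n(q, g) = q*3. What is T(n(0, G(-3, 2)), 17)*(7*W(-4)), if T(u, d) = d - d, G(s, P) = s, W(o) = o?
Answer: 0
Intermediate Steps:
n(q, g) = 3*q
T(u, d) = 0
T(n(0, G(-3, 2)), 17)*(7*W(-4)) = 0*(7*(-4)) = 0*(-28) = 0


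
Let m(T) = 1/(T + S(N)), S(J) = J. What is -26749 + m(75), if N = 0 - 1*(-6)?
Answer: -2166668/81 ≈ -26749.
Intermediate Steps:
N = 6 (N = 0 + 6 = 6)
m(T) = 1/(6 + T) (m(T) = 1/(T + 6) = 1/(6 + T))
-26749 + m(75) = -26749 + 1/(6 + 75) = -26749 + 1/81 = -2166668/81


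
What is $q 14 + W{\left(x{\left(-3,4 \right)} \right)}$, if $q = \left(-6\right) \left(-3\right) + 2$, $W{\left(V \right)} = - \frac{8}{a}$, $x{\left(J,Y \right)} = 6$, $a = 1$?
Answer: $272$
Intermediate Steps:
$W{\left(V \right)} = -8$ ($W{\left(V \right)} = - \frac{8}{1} = \left(-8\right) 1 = -8$)
$q = 20$ ($q = 18 + 2 = 20$)
$q 14 + W{\left(x{\left(-3,4 \right)} \right)} = 20 \cdot 14 - 8 = 280 - 8 = 272$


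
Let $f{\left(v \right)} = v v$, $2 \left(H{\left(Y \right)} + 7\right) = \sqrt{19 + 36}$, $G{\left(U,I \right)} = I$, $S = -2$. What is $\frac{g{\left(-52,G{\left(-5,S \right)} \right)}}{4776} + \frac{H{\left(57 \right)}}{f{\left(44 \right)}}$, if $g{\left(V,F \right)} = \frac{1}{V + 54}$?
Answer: $- \frac{2029}{577896} + \frac{\sqrt{55}}{3872} \approx -0.0015957$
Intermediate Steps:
$g{\left(V,F \right)} = \frac{1}{54 + V}$
$H{\left(Y \right)} = -7 + \frac{\sqrt{55}}{2}$ ($H{\left(Y \right)} = -7 + \frac{\sqrt{19 + 36}}{2} = -7 + \frac{\sqrt{55}}{2}$)
$f{\left(v \right)} = v^{2}$
$\frac{g{\left(-52,G{\left(-5,S \right)} \right)}}{4776} + \frac{H{\left(57 \right)}}{f{\left(44 \right)}} = \frac{1}{\left(54 - 52\right) 4776} + \frac{-7 + \frac{\sqrt{55}}{2}}{44^{2}} = \frac{1}{2} \cdot \frac{1}{4776} + \frac{-7 + \frac{\sqrt{55}}{2}}{1936} = \frac{1}{2} \cdot \frac{1}{4776} + \left(-7 + \frac{\sqrt{55}}{2}\right) \frac{1}{1936} = \frac{1}{9552} - \left(\frac{7}{1936} - \frac{\sqrt{55}}{3872}\right) = - \frac{2029}{577896} + \frac{\sqrt{55}}{3872}$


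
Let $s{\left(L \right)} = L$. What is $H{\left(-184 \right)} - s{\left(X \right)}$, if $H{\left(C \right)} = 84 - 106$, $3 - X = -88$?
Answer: $-113$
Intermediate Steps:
$X = 91$ ($X = 3 - -88 = 3 + 88 = 91$)
$H{\left(C \right)} = -22$
$H{\left(-184 \right)} - s{\left(X \right)} = -22 - 91 = -113$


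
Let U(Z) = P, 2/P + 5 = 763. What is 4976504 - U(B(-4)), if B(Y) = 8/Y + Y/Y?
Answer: 1886095015/379 ≈ 4.9765e+6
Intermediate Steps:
B(Y) = 1 + 8/Y (B(Y) = 8/Y + 1 = 1 + 8/Y)
P = 1/379 (P = 2/(-5 + 763) = 2/758 = 2*(1/758) = 1/379 ≈ 0.0026385)
U(Z) = 1/379
4976504 - U(B(-4)) = 4976504 - 1*1/379 = 4976504 - 1/379 = 1886095015/379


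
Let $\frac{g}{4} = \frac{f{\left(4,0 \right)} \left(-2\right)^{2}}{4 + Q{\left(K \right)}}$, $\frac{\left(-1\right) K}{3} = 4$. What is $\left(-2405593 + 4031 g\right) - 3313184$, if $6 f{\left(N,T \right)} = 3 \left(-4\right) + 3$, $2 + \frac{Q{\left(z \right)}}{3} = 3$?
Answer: $- \frac{40128183}{7} \approx -5.7326 \cdot 10^{6}$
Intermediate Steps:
$K = -12$ ($K = \left(-3\right) 4 = -12$)
$Q{\left(z \right)} = 3$ ($Q{\left(z \right)} = -6 + 3 \cdot 3 = -6 + 9 = 3$)
$f{\left(N,T \right)} = - \frac{3}{2}$ ($f{\left(N,T \right)} = \frac{3 \left(-4\right) + 3}{6} = \frac{-12 + 3}{6} = \frac{1}{6} \left(-9\right) = - \frac{3}{2}$)
$g = - \frac{24}{7}$ ($g = 4 \frac{\left(- \frac{3}{2}\right) \left(-2\right)^{2}}{4 + 3} = 4 \frac{\left(- \frac{3}{2}\right) 4}{7} = 4 \left(\left(-6\right) \frac{1}{7}\right) = 4 \left(- \frac{6}{7}\right) = - \frac{24}{7} \approx -3.4286$)
$\left(-2405593 + 4031 g\right) - 3313184 = \left(-2405593 + 4031 \left(- \frac{24}{7}\right)\right) - 3313184 = \left(-2405593 - \frac{96744}{7}\right) - 3313184 = - \frac{16935895}{7} - 3313184 = - \frac{40128183}{7}$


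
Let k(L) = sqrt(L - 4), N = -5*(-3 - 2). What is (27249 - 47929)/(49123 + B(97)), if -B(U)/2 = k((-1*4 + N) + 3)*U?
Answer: -1015863640/2412316409 - 8023840*sqrt(5)/2412316409 ≈ -0.42855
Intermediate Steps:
N = 25 (N = -5*(-5) = 25)
k(L) = sqrt(-4 + L)
B(U) = -4*U*sqrt(5) (B(U) = -2*sqrt(-4 + ((-1*4 + 25) + 3))*U = -2*sqrt(-4 + ((-4 + 25) + 3))*U = -2*sqrt(-4 + (21 + 3))*U = -2*sqrt(-4 + 24)*U = -2*sqrt(20)*U = -2*2*sqrt(5)*U = -4*U*sqrt(5))
(27249 - 47929)/(49123 + B(97)) = (27249 - 47929)/(49123 - 4*97*sqrt(5)) = -20680/(49123 - 388*sqrt(5))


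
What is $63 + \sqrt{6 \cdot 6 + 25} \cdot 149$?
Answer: $63 + 149 \sqrt{61} \approx 1226.7$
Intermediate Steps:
$63 + \sqrt{6 \cdot 6 + 25} \cdot 149 = 63 + \sqrt{36 + 25} \cdot 149 = 63 + \sqrt{61} \cdot 149 = 63 + 149 \sqrt{61}$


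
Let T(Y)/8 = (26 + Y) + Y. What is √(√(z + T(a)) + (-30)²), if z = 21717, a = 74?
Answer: √(900 + √23109) ≈ 32.435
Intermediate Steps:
T(Y) = 208 + 16*Y (T(Y) = 8*((26 + Y) + Y) = 8*(26 + 2*Y) = 208 + 16*Y)
√(√(z + T(a)) + (-30)²) = √(√(21717 + (208 + 16*74)) + (-30)²) = √(√(21717 + (208 + 1184)) + 900) = √(√(21717 + 1392) + 900) = √(√23109 + 900) = √(900 + √23109)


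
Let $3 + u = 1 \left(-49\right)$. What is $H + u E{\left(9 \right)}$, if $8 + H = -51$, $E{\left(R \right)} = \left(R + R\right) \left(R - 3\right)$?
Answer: $-5675$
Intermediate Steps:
$E{\left(R \right)} = 2 R \left(-3 + R\right)$
$u = -52$ ($u = -3 + 1 \left(-49\right) = -3 - 49 = -52$)
$H = -59$ ($H = -8 - 51 = -59$)
$H + u E{\left(9 \right)} = -59 - 52 \cdot 2 \cdot 9 \left(-3 + 9\right) = -59 - 52 \cdot 2 \cdot 9 \cdot 6 = -59 - 5616 = -5675$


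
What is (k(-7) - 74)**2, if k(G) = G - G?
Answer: 5476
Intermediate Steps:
k(G) = 0
(k(-7) - 74)**2 = (0 - 74)**2 = (-74)**2 = 5476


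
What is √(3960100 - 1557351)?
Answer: √2402749 ≈ 1550.1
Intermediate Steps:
√(3960100 - 1557351) = √2402749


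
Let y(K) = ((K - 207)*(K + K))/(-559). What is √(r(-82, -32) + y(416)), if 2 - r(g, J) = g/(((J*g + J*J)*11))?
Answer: I*√14378236431834/215688 ≈ 17.58*I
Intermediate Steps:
r(g, J) = 2 - g/(11*J² + 11*J*g) (r(g, J) = 2 - g/((J*g + J*J)*11) = 2 - g/((J*g + J²)*11) = 2 - g/((J² + J*g)*11) = 2 - g/(11*J² + 11*J*g))
y(K) = -2*K*(-207 + K)/559 (y(K) = ((-207 + K)*(2*K))*(-1/559) = (2*K*(-207 + K))*(-1/559) = -2*K*(-207 + K)/559)
√(r(-82, -32) + y(416)) = √((1/11)*(-1*(-82) + 22*(-32)² + 22*(-32)*(-82))/(-32*(-32 - 82)) + (2/559)*416*(207 - 1*416)) = √((1/11)*(-1/32)*(82 + 22*1024 + 57728)/(-114) + (2/559)*416*(207 - 416)) = √((1/11)*(-1/32)*(-1/114)*(82 + 22528 + 57728) + (2/559)*416*(-209)) = √((1/11)*(-1/32)*(-1/114)*80338 - 13376/43) = √(40169/20064 - 13376/43) = √(-266648797/862752) = I*√14378236431834/215688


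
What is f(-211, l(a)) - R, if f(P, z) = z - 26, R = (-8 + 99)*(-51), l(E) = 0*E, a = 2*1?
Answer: 4615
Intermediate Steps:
a = 2
l(E) = 0
R = -4641 (R = 91*(-51) = -4641)
f(P, z) = -26 + z
f(-211, l(a)) - R = (-26 + 0) - 1*(-4641) = -26 + 4641 = 4615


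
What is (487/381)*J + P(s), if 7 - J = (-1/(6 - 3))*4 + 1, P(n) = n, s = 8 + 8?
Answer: 29002/1143 ≈ 25.374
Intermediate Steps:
s = 16
J = 22/3 (J = 7 - ((-1/(6 - 3))*4 + 1) = 7 - ((-1/3)*4 + 1) = 7 - (((1/3)*(-1))*4 + 1) = 7 - (-1/3*4 + 1) = 7 - (-4/3 + 1) = 7 - 1*(-1/3) = 7 + 1/3 = 22/3 ≈ 7.3333)
(487/381)*J + P(s) = (487/381)*(22/3) + 16 = 10714/1143 + 16 = 29002/1143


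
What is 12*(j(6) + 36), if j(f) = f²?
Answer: 864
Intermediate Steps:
12*(j(6) + 36) = 12*(6² + 36) = 12*(36 + 36) = 12*72 = 864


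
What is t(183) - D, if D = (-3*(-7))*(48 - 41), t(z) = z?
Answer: 36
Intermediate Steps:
D = 147 (D = 21*7 = 147)
t(183) - D = 183 - 1*147 = 183 - 147 = 36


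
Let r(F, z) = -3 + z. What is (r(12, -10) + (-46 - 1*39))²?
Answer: 9604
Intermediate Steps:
(r(12, -10) + (-46 - 1*39))² = ((-3 - 10) + (-46 - 1*39))² = (-13 + (-46 - 39))² = (-13 - 85)² = (-98)² = 9604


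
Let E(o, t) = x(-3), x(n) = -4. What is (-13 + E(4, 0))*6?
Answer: -102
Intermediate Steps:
E(o, t) = -4
(-13 + E(4, 0))*6 = (-13 - 4)*6 = -17*6 = -102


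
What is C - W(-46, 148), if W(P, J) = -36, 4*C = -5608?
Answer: -1366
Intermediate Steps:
C = -1402 (C = (¼)*(-5608) = -1402)
C - W(-46, 148) = -1402 - 1*(-36) = -1402 + 36 = -1366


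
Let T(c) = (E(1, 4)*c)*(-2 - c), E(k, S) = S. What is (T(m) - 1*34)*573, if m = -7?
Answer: -99702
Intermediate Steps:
T(c) = 4*c*(-2 - c) (T(c) = (4*c)*(-2 - c) = 4*c*(-2 - c))
(T(m) - 1*34)*573 = (-4*(-7)*(2 - 7) - 1*34)*573 = (-4*(-7)*(-5) - 34)*573 = (-140 - 34)*573 = -174*573 = -99702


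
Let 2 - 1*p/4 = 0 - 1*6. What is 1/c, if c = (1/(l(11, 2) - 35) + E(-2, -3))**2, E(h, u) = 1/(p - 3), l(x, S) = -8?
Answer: 1555009/196 ≈ 7933.7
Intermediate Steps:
p = 32 (p = 8 - 4*(0 - 1*6) = 8 - 4*(0 - 6) = 8 - 4*(-6) = 8 + 24 = 32)
E(h, u) = 1/29 (E(h, u) = 1/(32 - 3) = 1/29)
c = 196/1555009 (c = (1/(-8 - 35) + 1/29)**2 = (1/(-43) + 1/29)**2 = (-1/43 + 1/29)**2 = (14/1247)**2 = 196/1555009 ≈ 0.00012604)
1/c = 1/(196/1555009) = 1555009/196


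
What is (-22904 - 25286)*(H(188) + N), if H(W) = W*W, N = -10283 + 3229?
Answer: -1363295100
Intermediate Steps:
N = -7054
H(W) = W²
(-22904 - 25286)*(H(188) + N) = (-22904 - 25286)*(188² - 7054) = -48190*(35344 - 7054) = -48190*28290 = -1363295100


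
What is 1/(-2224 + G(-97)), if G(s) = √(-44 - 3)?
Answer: -2224/4946223 - I*√47/4946223 ≈ -0.00044964 - 1.386e-6*I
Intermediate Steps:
G(s) = I*√47 (G(s) = √(-47) = I*√47)
1/(-2224 + G(-97)) = 1/(-2224 + I*√47)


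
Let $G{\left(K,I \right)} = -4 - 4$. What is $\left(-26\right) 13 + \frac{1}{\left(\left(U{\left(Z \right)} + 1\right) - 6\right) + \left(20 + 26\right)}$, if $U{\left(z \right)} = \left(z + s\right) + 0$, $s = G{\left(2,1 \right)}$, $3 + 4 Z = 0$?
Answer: $- \frac{43598}{129} \approx -337.97$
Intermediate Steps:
$Z = - \frac{3}{4}$ ($Z = - \frac{3}{4} + \frac{1}{4} \cdot 0 = - \frac{3}{4} + 0 = - \frac{3}{4} \approx -0.75$)
$G{\left(K,I \right)} = -8$ ($G{\left(K,I \right)} = -4 - 4 = -8$)
$s = -8$
$U{\left(z \right)} = -8 + z$ ($U{\left(z \right)} = \left(z - 8\right) + 0 = \left(-8 + z\right) + 0 = -8 + z$)
$\left(-26\right) 13 + \frac{1}{\left(\left(U{\left(Z \right)} + 1\right) - 6\right) + \left(20 + 26\right)} = \left(-26\right) 13 + \frac{1}{\left(\left(\left(-8 - \frac{3}{4}\right) + 1\right) - 6\right) + \left(20 + 26\right)} = -338 + \frac{1}{\left(\left(- \frac{35}{4} + 1\right) - 6\right) + 46} = -338 + \frac{1}{\left(- \frac{31}{4} - 6\right) + 46} = -338 + \frac{1}{- \frac{55}{4} + 46} = -338 + \frac{1}{\frac{129}{4}} = -338 + \frac{4}{129} = - \frac{43598}{129}$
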